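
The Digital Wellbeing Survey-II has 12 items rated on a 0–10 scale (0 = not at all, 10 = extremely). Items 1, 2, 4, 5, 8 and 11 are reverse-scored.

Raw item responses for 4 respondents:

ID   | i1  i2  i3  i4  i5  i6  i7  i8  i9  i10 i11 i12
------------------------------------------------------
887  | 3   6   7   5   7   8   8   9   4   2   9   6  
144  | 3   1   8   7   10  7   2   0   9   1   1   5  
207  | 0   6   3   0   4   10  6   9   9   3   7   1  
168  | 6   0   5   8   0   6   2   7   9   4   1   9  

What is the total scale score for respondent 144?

70

Respondent 144 raw: 3, 1, 8, 7, 10, 7, 2, 0, 9, 1, 1, 5.
Reverse-coded (on a 0–10 scale, reversed = 10 − raw):
  item 1: 10 − 3 = 7
  item 2: 10 − 1 = 9
  item 3: 8
  item 4: 10 − 7 = 3
  item 5: 10 − 10 = 0
  item 6: 7
  item 7: 2
  item 8: 10 − 0 = 10
  item 9: 9
  item 10: 1
  item 11: 10 − 1 = 9
  item 12: 5
Sum = 7 + 9 + 8 + 3 + 0 + 7 + 2 + 10 + 9 + 1 + 9 + 5 = 70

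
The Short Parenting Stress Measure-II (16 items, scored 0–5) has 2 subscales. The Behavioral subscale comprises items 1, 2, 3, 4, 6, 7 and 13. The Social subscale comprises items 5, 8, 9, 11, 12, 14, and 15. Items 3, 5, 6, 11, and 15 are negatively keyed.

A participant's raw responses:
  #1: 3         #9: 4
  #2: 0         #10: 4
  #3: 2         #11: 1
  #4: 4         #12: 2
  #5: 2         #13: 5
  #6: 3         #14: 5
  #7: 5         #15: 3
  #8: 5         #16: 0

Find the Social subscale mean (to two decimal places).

3.57

Social items: 5, 8, 9, 11, 12, 14, 15.
Of these, items 5, 11, and 15 are negatively keyed; on a 0–5 scale, reversed = 5 − raw.
  item 5: 5 − 2 = 3
  item 8: 5
  item 9: 4
  item 11: 5 − 1 = 4
  item 12: 2
  item 14: 5
  item 15: 5 − 3 = 2
Sum = 3 + 5 + 4 + 4 + 2 + 5 + 2 = 25
Mean = 25 / 7 = 3.57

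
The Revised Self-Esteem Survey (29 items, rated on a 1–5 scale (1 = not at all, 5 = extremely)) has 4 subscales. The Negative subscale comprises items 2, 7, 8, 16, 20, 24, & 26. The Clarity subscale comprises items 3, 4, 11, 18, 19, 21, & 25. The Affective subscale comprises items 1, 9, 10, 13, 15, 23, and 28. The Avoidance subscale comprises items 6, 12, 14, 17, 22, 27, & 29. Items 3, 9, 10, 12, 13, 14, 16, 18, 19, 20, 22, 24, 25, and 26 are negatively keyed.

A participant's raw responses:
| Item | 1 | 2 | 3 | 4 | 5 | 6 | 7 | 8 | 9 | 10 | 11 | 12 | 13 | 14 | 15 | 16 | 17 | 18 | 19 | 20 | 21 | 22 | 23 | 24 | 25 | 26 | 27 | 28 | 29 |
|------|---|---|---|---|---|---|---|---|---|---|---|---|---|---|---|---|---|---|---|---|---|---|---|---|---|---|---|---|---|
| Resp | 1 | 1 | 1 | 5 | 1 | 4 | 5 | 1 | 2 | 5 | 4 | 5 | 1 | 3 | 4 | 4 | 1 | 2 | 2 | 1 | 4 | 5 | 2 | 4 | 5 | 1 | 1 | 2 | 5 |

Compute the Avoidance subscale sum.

Avoidance items: 6, 12, 14, 17, 22, 27, 29.
Of these, items 12, 14, and 22 are negatively keyed; on a 1–5 scale, reversed = 6 − raw.
  item 6: 4
  item 12: 6 − 5 = 1
  item 14: 6 − 3 = 3
  item 17: 1
  item 22: 6 − 5 = 1
  item 27: 1
  item 29: 5
Sum = 4 + 1 + 3 + 1 + 1 + 1 + 5 = 16

16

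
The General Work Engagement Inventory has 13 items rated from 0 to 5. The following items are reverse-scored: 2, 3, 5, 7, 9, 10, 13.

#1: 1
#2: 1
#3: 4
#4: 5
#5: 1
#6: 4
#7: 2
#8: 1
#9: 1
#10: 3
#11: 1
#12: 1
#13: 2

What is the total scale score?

34

Reversing items 2, 3, 5, 7, 9, 10 and 13 with 5 − raw:
Total = 1 + (5−1) + (5−4) + 5 + (5−1) + 4 + (5−2) + 1 + (5−1) + (5−3) + 1 + 1 + (5−2)
      = 1 + 4 + 1 + 5 + 4 + 4 + 3 + 1 + 4 + 2 + 1 + 1 + 3 = 34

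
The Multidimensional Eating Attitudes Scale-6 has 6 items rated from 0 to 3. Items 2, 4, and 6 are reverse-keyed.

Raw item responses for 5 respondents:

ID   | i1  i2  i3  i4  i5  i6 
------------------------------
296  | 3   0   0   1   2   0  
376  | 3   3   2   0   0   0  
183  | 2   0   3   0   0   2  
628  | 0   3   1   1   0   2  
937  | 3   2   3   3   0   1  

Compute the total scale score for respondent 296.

Respondent 296 raw: 3, 0, 0, 1, 2, 0.
Reverse-coded (on a 0–3 scale, reversed = 3 − raw):
  item 1: 3
  item 2: 3 − 0 = 3
  item 3: 0
  item 4: 3 − 1 = 2
  item 5: 2
  item 6: 3 − 0 = 3
Sum = 3 + 3 + 0 + 2 + 2 + 3 = 13

13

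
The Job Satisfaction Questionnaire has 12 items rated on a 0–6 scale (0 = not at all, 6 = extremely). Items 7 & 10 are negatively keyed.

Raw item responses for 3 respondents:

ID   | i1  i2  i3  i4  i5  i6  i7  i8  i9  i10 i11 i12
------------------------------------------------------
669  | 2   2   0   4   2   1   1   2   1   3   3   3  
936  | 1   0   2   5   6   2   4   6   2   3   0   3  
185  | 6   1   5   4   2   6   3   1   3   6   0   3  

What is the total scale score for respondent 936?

32

Respondent 936 raw: 1, 0, 2, 5, 6, 2, 4, 6, 2, 3, 0, 3.
Reverse-coded (reversed = (0+6) − raw = 6 − raw):
  item 1: 1
  item 2: 0
  item 3: 2
  item 4: 5
  item 5: 6
  item 6: 2
  item 7: 6 − 4 = 2
  item 8: 6
  item 9: 2
  item 10: 6 − 3 = 3
  item 11: 0
  item 12: 3
Sum = 1 + 0 + 2 + 5 + 6 + 2 + 2 + 6 + 2 + 3 + 0 + 3 = 32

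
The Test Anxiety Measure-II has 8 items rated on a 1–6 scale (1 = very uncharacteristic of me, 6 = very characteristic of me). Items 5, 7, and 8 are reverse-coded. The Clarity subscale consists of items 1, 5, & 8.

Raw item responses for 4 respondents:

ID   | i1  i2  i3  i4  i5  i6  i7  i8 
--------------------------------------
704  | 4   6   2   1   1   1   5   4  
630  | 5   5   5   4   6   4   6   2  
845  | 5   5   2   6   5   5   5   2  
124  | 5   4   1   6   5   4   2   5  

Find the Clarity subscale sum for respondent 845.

12

Respondent 845 raw: 5, 5, 2, 6, 5, 5, 5, 2.
Clarity items: 1, 5, 8.
Reverse-coded (reverse-coded value = 7 − response):
  item 1: 5
  item 5: 7 − 5 = 2
  item 8: 7 − 2 = 5
Sum = 5 + 2 + 5 = 12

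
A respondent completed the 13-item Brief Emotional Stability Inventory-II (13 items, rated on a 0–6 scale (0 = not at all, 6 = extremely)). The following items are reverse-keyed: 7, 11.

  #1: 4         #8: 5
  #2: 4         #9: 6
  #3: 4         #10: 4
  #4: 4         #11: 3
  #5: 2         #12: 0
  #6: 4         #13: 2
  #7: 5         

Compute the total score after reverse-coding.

Reverse-keyed items use 6 − raw:
  item 7: 6 − 5 = 1
  item 11: 6 − 3 = 3
After reverse-coding: 4, 4, 4, 4, 2, 4, 1, 5, 6, 4, 3, 0, 2
Total = 4 + 4 + 4 + 4 + 2 + 4 + 1 + 5 + 6 + 4 + 3 + 0 + 2 = 43

43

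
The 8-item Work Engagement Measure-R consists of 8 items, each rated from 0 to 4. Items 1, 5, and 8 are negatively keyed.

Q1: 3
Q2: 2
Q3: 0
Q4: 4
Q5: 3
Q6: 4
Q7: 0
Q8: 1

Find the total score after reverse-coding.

15

Negatively keyed items use 4 − raw:
  item 1: 4 − 3 = 1
  item 5: 4 − 3 = 1
  item 8: 4 − 1 = 3
Scored items: 1, 2, 0, 4, 1, 4, 0, 3
Total = 1 + 2 + 0 + 4 + 1 + 4 + 0 + 3 = 15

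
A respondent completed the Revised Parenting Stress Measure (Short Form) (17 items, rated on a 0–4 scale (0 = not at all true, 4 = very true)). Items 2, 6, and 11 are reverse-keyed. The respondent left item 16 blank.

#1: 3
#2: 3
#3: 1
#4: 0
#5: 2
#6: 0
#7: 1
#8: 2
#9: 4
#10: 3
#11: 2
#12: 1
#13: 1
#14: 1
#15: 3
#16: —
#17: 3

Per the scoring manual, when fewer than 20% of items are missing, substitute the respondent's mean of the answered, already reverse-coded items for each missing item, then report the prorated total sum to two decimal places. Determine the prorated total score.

Reverse-coded (reversed = (0+4) − raw = 4 − raw):
  item 2: 4 − 3 = 1
  item 6: 4 − 0 = 4
  item 11: 4 − 2 = 2
Completed scored items (16 of 17): 3, 1, 1, 0, 2, 4, 1, 2, 4, 3, 2, 1, 1, 1, 3, 3; sum = 32.
Person mean = 32 / 16 ≈ 2.0000
Prorated total = (32 / 16) × 17 = 34.00 (to 2 dp)

34.00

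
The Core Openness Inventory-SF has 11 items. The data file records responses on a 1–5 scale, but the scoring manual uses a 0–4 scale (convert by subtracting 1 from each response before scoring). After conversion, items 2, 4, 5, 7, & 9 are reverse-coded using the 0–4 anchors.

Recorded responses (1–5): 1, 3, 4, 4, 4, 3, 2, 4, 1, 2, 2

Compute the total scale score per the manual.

21

Convert to 0–4: 0, 2, 3, 3, 3, 2, 1, 3, 0, 1, 1
Reverse-coded (reverse-coded value = 4 − response):
  item 2: 4 − 2 = 2
  item 4: 4 − 3 = 1
  item 5: 4 − 3 = 1
  item 7: 4 − 1 = 3
  item 9: 4 − 0 = 4
Scored: 0, 2, 3, 1, 1, 2, 3, 3, 4, 1, 1
Total = 21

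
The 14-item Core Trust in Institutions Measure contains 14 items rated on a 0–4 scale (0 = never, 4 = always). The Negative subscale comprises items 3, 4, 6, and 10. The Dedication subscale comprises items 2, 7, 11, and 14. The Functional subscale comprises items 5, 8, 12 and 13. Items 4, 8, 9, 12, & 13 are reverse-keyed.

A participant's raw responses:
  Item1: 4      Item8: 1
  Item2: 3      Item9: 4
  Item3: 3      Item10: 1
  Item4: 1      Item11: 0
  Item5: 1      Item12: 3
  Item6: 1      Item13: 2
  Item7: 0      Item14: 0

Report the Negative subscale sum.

Negative items: 3, 4, 6, 10.
Of these, item 4 is reverse-keyed; reversed = (0+4) − raw = 4 − raw.
  item 3: 3
  item 4: 4 − 1 = 3
  item 6: 1
  item 10: 1
Sum = 3 + 3 + 1 + 1 = 8

8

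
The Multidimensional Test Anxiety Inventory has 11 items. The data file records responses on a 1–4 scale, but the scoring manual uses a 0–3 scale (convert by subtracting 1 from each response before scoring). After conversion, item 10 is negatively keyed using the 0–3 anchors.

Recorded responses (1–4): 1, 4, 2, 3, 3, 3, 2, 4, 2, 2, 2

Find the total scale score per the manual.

18

Convert to 0–3: 0, 3, 1, 2, 2, 2, 1, 3, 1, 1, 1
Reverse-coded (reverse-coded value = 3 − response):
  item 10: 3 − 1 = 2
Scored: 0, 3, 1, 2, 2, 2, 1, 3, 1, 2, 1
Total = 18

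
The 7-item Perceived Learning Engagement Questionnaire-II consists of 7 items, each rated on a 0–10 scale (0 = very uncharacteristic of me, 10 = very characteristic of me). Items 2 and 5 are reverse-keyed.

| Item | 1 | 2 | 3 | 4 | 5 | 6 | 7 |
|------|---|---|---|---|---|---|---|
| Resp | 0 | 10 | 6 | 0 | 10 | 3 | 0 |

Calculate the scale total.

Apply reverse scoring (reverse-coded value = 10 − response):
  item 2: 10 − 10 = 0
  item 5: 10 − 10 = 0
Scored items: 0, 0, 6, 0, 0, 3, 0
Total = 0 + 0 + 6 + 0 + 0 + 3 + 0 = 9

9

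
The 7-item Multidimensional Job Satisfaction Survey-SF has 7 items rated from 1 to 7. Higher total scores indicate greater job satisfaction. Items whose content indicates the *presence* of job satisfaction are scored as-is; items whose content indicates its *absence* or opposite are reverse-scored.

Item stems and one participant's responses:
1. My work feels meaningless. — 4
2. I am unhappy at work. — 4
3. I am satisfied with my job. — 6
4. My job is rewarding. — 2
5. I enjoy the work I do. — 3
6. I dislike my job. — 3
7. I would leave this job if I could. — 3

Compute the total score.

Items 1, 2, 6, 7 describe the absence/opposite of job satisfaction → reverse-score.
reverse-coded value = 8 − response.
  item 1: 8 − 4 = 4
  item 2: 8 − 4 = 4
  item 3: 6
  item 4: 2
  item 5: 3
  item 6: 8 − 3 = 5
  item 7: 8 − 3 = 5
Total = 4 + 4 + 6 + 2 + 3 + 5 + 5 = 29

29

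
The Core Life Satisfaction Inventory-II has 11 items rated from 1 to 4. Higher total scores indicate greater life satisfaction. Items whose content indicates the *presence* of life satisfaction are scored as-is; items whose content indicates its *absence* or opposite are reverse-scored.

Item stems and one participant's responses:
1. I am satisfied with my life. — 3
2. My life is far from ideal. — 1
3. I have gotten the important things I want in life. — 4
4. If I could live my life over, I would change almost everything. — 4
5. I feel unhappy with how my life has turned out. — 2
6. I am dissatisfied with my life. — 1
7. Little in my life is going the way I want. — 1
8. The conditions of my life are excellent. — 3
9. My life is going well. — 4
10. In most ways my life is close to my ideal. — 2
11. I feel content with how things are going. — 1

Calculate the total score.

33

Items 2, 4, 5, 6, 7 describe the absence/opposite of life satisfaction → reverse-score.
reversed = (1+4) − raw = 5 − raw.
  item 1: 3
  item 2: 5 − 1 = 4
  item 3: 4
  item 4: 5 − 4 = 1
  item 5: 5 − 2 = 3
  item 6: 5 − 1 = 4
  item 7: 5 − 1 = 4
  item 8: 3
  item 9: 4
  item 10: 2
  item 11: 1
Total = 3 + 4 + 4 + 1 + 3 + 4 + 4 + 3 + 4 + 2 + 1 = 33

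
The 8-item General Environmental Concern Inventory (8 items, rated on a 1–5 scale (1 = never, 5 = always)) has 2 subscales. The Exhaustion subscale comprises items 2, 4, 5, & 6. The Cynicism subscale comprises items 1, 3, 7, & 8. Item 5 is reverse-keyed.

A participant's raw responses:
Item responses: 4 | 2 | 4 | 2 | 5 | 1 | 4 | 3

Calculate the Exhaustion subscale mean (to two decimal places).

1.50

Exhaustion items: 2, 4, 5, 6.
Of these, item 5 is reverse-keyed; on a 1–5 scale, reversed = 6 − raw.
  item 2: 2
  item 4: 2
  item 5: 6 − 5 = 1
  item 6: 1
Sum = 2 + 2 + 1 + 1 = 6
Mean = 6 / 4 = 1.50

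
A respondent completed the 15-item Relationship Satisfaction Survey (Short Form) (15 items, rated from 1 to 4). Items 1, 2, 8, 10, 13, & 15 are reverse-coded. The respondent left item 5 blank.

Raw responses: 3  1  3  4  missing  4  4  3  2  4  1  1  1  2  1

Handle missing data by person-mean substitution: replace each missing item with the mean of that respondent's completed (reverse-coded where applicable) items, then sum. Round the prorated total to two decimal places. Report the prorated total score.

Reverse-coded (reversed = (1+4) − raw = 5 − raw):
  item 1: 5 − 3 = 2
  item 2: 5 − 1 = 4
  item 8: 5 − 3 = 2
  item 10: 5 − 4 = 1
  item 13: 5 − 1 = 4
  item 15: 5 − 1 = 4
Completed scored items (14 of 15): 2, 4, 3, 4, 4, 4, 2, 2, 1, 1, 1, 4, 2, 4; sum = 38.
Person mean = 38 / 14 ≈ 2.7143
Prorated total = (38 / 14) × 15 = 40.71 (to 2 dp)

40.71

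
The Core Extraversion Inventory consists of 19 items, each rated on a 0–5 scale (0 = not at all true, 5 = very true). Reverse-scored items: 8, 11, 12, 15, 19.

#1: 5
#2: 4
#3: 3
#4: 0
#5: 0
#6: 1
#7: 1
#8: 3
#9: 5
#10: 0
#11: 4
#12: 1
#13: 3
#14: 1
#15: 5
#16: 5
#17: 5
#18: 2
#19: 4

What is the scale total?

Reverse-coded items (reversed = (0+5) − raw = 5 − raw):
  item 8: 5 − 3 = 2
  item 11: 5 − 4 = 1
  item 12: 5 − 1 = 4
  item 15: 5 − 5 = 0
  item 19: 5 − 4 = 1
After reverse-coding: 5, 4, 3, 0, 0, 1, 1, 2, 5, 0, 1, 4, 3, 1, 0, 5, 5, 2, 1
Total = 5 + 4 + 3 + 0 + 0 + 1 + 1 + 2 + 5 + 0 + 1 + 4 + 3 + 1 + 0 + 5 + 5 + 2 + 1 = 43

43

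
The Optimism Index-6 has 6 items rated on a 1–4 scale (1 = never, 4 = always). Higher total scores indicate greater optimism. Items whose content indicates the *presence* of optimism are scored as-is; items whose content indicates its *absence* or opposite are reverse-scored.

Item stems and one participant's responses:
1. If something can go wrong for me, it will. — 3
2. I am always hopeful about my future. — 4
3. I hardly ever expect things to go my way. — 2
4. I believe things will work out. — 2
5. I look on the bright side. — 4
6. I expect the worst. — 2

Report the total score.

Items 1, 3, 6 describe the absence/opposite of optimism → reverse-score.
on a 1–4 scale, reversed = 5 − raw.
  item 1: 5 − 3 = 2
  item 2: 4
  item 3: 5 − 2 = 3
  item 4: 2
  item 5: 4
  item 6: 5 − 2 = 3
Total = 2 + 4 + 3 + 2 + 4 + 3 = 18

18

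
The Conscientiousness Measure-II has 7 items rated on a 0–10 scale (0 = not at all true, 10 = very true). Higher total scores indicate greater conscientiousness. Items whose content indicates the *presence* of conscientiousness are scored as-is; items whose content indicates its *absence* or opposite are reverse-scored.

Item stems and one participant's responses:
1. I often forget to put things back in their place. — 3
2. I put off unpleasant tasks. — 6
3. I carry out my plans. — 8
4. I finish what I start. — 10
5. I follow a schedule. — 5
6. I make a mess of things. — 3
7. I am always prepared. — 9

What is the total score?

50

Items 1, 2, 6 describe the absence/opposite of conscientiousness → reverse-score.
on a 0–10 scale, reversed = 10 − raw.
  item 1: 10 − 3 = 7
  item 2: 10 − 6 = 4
  item 3: 8
  item 4: 10
  item 5: 5
  item 6: 10 − 3 = 7
  item 7: 9
Total = 7 + 4 + 8 + 10 + 5 + 7 + 9 = 50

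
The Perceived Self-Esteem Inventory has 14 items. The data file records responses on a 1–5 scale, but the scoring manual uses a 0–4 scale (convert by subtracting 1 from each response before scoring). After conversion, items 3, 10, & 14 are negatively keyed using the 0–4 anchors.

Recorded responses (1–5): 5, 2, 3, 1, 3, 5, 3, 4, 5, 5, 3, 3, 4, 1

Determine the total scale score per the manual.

33

Convert to 0–4: 4, 1, 2, 0, 2, 4, 2, 3, 4, 4, 2, 2, 3, 0
Reverse-coded (on a 0–4 scale, reversed = 4 − raw):
  item 3: 4 − 2 = 2
  item 10: 4 − 4 = 0
  item 14: 4 − 0 = 4
Scored: 4, 1, 2, 0, 2, 4, 2, 3, 4, 0, 2, 2, 3, 4
Total = 33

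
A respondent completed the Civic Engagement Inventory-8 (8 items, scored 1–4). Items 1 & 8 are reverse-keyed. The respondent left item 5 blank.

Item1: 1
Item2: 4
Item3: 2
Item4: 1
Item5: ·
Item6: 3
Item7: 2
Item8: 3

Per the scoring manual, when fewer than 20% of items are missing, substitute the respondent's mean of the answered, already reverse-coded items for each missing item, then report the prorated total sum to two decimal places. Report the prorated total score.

20.57

Reverse-coded (reversed = (1+4) − raw = 5 − raw):
  item 1: 5 − 1 = 4
  item 8: 5 − 3 = 2
Completed scored items (7 of 8): 4, 4, 2, 1, 3, 2, 2; sum = 18.
Person mean = 18 / 7 ≈ 2.5714
Prorated total = (18 / 7) × 8 = 20.57 (to 2 dp)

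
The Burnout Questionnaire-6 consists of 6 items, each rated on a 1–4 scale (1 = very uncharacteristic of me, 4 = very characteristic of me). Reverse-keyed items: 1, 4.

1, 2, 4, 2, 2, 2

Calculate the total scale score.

17

Apply reverse scoring (on a 1–4 scale, reversed = 5 − raw):
  item 1: 5 − 1 = 4
  item 4: 5 − 2 = 3
Scored items: 4, 2, 4, 3, 2, 2
Total = 4 + 2 + 4 + 3 + 2 + 2 = 17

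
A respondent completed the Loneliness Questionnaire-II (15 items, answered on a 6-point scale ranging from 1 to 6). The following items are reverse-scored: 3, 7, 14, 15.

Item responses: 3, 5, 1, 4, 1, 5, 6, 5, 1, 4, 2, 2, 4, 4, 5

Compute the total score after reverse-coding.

Reversing items 3, 7, 14 and 15 with 7 − raw:
Total = 3 + 5 + (7−1) + 4 + 1 + 5 + (7−6) + 5 + 1 + 4 + 2 + 2 + 4 + (7−4) + (7−5)
      = 3 + 5 + 6 + 4 + 1 + 5 + 1 + 5 + 1 + 4 + 2 + 2 + 4 + 3 + 2 = 48

48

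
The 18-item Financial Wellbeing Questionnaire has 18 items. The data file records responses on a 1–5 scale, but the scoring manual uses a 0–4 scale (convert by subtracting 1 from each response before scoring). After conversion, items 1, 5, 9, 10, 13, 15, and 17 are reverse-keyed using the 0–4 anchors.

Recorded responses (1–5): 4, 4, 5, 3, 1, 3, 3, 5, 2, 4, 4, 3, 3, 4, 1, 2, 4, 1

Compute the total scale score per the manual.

42

Convert to 0–4: 3, 3, 4, 2, 0, 2, 2, 4, 1, 3, 3, 2, 2, 3, 0, 1, 3, 0
Reverse-coded (on a 0–4 scale, reversed = 4 − raw):
  item 1: 4 − 3 = 1
  item 5: 4 − 0 = 4
  item 9: 4 − 1 = 3
  item 10: 4 − 3 = 1
  item 13: 4 − 2 = 2
  item 15: 4 − 0 = 4
  item 17: 4 − 3 = 1
Scored: 1, 3, 4, 2, 4, 2, 2, 4, 3, 1, 3, 2, 2, 3, 4, 1, 1, 0
Total = 42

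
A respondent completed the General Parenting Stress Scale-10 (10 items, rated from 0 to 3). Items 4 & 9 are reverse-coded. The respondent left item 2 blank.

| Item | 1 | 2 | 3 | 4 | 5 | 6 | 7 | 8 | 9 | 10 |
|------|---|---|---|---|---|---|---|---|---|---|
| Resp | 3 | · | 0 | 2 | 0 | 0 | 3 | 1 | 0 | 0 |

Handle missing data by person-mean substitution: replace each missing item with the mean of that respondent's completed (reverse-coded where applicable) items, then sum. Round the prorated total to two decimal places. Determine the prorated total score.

12.22

Reverse-coded (reverse-coded value = 3 − response):
  item 4: 3 − 2 = 1
  item 9: 3 − 0 = 3
Completed scored items (9 of 10): 3, 0, 1, 0, 0, 3, 1, 3, 0; sum = 11.
Person mean = 11 / 9 ≈ 1.2222
Prorated total = (11 / 9) × 10 = 12.22 (to 2 dp)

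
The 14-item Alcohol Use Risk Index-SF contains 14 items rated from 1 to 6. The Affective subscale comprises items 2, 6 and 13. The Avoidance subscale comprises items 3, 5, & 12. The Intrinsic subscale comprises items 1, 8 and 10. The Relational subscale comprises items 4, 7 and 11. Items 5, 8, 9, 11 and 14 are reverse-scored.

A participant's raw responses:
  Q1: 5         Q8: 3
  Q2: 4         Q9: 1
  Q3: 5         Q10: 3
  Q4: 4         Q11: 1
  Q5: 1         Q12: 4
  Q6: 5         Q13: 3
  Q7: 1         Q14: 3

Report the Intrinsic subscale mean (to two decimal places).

Intrinsic items: 1, 8, 10.
Of these, item 8 is reverse-scored; reverse-coded value = 7 − response.
  item 1: 5
  item 8: 7 − 3 = 4
  item 10: 3
Sum = 5 + 4 + 3 = 12
Mean = 12 / 3 = 4.00

4.00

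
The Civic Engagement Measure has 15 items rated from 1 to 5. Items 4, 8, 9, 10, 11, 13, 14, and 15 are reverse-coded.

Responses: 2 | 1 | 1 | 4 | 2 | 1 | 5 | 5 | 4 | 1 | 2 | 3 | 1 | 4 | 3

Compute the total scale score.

39

Reverse-coded items (reversed = (1+5) − raw = 6 − raw):
  item 4: 6 − 4 = 2
  item 8: 6 − 5 = 1
  item 9: 6 − 4 = 2
  item 10: 6 − 1 = 5
  item 11: 6 − 2 = 4
  item 13: 6 − 1 = 5
  item 14: 6 − 4 = 2
  item 15: 6 − 3 = 3
Scored responses: 2, 1, 1, 2, 2, 1, 5, 1, 2, 5, 4, 3, 5, 2, 3
Total = 2 + 1 + 1 + 2 + 2 + 1 + 5 + 1 + 2 + 5 + 4 + 3 + 5 + 2 + 3 = 39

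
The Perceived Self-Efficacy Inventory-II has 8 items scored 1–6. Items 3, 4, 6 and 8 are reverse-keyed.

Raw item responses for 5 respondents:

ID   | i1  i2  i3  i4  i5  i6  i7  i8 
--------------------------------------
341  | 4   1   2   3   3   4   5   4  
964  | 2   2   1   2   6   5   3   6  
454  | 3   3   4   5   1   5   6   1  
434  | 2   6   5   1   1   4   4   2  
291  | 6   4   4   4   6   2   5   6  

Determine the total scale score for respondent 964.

Respondent 964 raw: 2, 2, 1, 2, 6, 5, 3, 6.
Reverse-coded (reverse-coded value = 7 − response):
  item 1: 2
  item 2: 2
  item 3: 7 − 1 = 6
  item 4: 7 − 2 = 5
  item 5: 6
  item 6: 7 − 5 = 2
  item 7: 3
  item 8: 7 − 6 = 1
Sum = 2 + 2 + 6 + 5 + 6 + 2 + 3 + 1 = 27

27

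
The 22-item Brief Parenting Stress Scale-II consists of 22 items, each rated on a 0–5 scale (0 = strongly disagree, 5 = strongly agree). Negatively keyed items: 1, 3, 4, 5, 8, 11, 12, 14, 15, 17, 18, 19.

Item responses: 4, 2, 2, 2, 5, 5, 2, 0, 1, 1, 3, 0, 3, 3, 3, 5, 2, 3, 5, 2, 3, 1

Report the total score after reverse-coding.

Apply reverse scoring (reverse-coded value = 5 − response):
  item 1: 5 − 4 = 1
  item 3: 5 − 2 = 3
  item 4: 5 − 2 = 3
  item 5: 5 − 5 = 0
  item 8: 5 − 0 = 5
  item 11: 5 − 3 = 2
  item 12: 5 − 0 = 5
  item 14: 5 − 3 = 2
  item 15: 5 − 3 = 2
  item 17: 5 − 2 = 3
  item 18: 5 − 3 = 2
  item 19: 5 − 5 = 0
Scored responses: 1, 2, 3, 3, 0, 5, 2, 5, 1, 1, 2, 5, 3, 2, 2, 5, 3, 2, 0, 2, 3, 1
Total = 1 + 2 + 3 + 3 + 0 + 5 + 2 + 5 + 1 + 1 + 2 + 5 + 3 + 2 + 2 + 5 + 3 + 2 + 0 + 2 + 3 + 1 = 53

53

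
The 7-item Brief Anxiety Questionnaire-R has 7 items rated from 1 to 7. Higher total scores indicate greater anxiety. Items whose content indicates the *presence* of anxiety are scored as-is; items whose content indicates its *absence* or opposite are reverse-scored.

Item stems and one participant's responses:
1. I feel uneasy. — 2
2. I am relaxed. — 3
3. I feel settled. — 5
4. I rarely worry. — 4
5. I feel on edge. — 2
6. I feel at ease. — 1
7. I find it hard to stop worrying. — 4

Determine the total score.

27

Items 2, 3, 4, 6 describe the absence/opposite of anxiety → reverse-score.
reversed = (1+7) − raw = 8 − raw.
  item 1: 2
  item 2: 8 − 3 = 5
  item 3: 8 − 5 = 3
  item 4: 8 − 4 = 4
  item 5: 2
  item 6: 8 − 1 = 7
  item 7: 4
Total = 2 + 5 + 3 + 4 + 2 + 7 + 4 = 27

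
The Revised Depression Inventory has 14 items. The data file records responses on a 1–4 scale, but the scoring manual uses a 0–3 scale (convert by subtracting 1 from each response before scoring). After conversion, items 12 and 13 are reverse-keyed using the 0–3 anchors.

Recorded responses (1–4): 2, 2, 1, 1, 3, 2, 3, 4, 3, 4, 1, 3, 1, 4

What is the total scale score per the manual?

Convert to 0–3: 1, 1, 0, 0, 2, 1, 2, 3, 2, 3, 0, 2, 0, 3
Reverse-coded (reverse-coded value = 3 − response):
  item 12: 3 − 2 = 1
  item 13: 3 − 0 = 3
Scored: 1, 1, 0, 0, 2, 1, 2, 3, 2, 3, 0, 1, 3, 3
Total = 22

22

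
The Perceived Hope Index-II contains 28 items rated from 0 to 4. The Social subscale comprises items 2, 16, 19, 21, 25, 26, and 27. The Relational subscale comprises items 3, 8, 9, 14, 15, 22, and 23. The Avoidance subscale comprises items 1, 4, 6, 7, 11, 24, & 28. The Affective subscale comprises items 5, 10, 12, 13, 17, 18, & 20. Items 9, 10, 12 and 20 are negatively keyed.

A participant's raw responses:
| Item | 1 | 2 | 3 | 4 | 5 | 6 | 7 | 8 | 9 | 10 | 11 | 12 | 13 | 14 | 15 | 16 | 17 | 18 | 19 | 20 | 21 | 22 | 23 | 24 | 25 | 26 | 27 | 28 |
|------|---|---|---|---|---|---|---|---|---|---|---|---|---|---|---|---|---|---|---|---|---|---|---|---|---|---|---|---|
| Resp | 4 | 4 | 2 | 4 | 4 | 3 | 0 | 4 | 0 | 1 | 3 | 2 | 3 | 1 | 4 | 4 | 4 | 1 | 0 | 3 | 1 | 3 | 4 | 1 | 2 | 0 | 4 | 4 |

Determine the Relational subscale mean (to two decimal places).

Relational items: 3, 8, 9, 14, 15, 22, 23.
Of these, item 9 is negatively keyed; on a 0–4 scale, reversed = 4 − raw.
  item 3: 2
  item 8: 4
  item 9: 4 − 0 = 4
  item 14: 1
  item 15: 4
  item 22: 3
  item 23: 4
Sum = 2 + 4 + 4 + 1 + 4 + 3 + 4 = 22
Mean = 22 / 7 = 3.14

3.14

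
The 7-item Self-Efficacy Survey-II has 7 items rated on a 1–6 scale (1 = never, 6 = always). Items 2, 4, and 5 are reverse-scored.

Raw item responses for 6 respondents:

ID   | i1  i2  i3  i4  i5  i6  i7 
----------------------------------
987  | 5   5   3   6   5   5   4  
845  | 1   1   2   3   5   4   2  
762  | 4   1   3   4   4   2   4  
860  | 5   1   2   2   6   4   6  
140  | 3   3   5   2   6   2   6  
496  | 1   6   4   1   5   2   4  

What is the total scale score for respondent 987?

22

Respondent 987 raw: 5, 5, 3, 6, 5, 5, 4.
Reverse-coded (on a 1–6 scale, reversed = 7 − raw):
  item 1: 5
  item 2: 7 − 5 = 2
  item 3: 3
  item 4: 7 − 6 = 1
  item 5: 7 − 5 = 2
  item 6: 5
  item 7: 4
Sum = 5 + 2 + 3 + 1 + 2 + 5 + 4 = 22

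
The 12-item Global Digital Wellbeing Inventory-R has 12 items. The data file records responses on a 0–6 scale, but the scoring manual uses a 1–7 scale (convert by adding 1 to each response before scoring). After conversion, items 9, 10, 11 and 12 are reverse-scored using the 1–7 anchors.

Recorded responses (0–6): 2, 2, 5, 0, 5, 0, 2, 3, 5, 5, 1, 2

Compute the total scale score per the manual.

42

Convert to 1–7: 3, 3, 6, 1, 6, 1, 3, 4, 6, 6, 2, 3
Reverse-coded (reverse-coded value = 8 − response):
  item 9: 8 − 6 = 2
  item 10: 8 − 6 = 2
  item 11: 8 − 2 = 6
  item 12: 8 − 3 = 5
Scored: 3, 3, 6, 1, 6, 1, 3, 4, 2, 2, 6, 5
Total = 42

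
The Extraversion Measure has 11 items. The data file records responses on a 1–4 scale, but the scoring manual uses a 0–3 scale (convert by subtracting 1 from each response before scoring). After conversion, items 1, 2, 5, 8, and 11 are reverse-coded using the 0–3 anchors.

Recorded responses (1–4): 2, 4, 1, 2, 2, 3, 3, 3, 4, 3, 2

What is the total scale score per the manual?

17

Convert to 0–3: 1, 3, 0, 1, 1, 2, 2, 2, 3, 2, 1
Reverse-coded (on a 0–3 scale, reversed = 3 − raw):
  item 1: 3 − 1 = 2
  item 2: 3 − 3 = 0
  item 5: 3 − 1 = 2
  item 8: 3 − 2 = 1
  item 11: 3 − 1 = 2
Scored: 2, 0, 0, 1, 2, 2, 2, 1, 3, 2, 2
Total = 17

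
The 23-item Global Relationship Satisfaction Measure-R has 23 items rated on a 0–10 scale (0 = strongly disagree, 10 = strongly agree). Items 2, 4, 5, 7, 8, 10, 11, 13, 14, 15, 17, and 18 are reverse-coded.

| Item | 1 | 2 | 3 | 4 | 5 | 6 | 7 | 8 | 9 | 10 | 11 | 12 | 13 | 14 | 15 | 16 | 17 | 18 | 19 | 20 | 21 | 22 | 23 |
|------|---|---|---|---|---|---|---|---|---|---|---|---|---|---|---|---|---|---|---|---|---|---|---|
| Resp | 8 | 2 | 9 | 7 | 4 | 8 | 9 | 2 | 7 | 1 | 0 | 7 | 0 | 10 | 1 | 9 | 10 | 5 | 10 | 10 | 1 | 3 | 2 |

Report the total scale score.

Reversing items 2, 4, 5, 7, 8, 10, 11, 13, 14, 15, 17, & 18 with 10 − raw:
Total = 8 + (10−2) + 9 + (10−7) + (10−4) + 8 + (10−9) + (10−2) + 7 + (10−1) + (10−0) + 7 + (10−0) + (10−10) + (10−1) + 9 + (10−10) + (10−5) + 10 + 10 + 1 + 3 + 2
      = 8 + 8 + 9 + 3 + 6 + 8 + 1 + 8 + 7 + 9 + 10 + 7 + 10 + 0 + 9 + 9 + 0 + 5 + 10 + 10 + 1 + 3 + 2 = 143

143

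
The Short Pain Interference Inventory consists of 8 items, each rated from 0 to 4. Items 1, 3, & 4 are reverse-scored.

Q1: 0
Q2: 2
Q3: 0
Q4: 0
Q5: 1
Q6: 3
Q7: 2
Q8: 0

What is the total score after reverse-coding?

Apply reverse scoring (reversed = (0+4) − raw = 4 − raw):
  item 1: 4 − 0 = 4
  item 3: 4 − 0 = 4
  item 4: 4 − 0 = 4
Scored responses: 4, 2, 4, 4, 1, 3, 2, 0
Total = 4 + 2 + 4 + 4 + 1 + 3 + 2 + 0 = 20

20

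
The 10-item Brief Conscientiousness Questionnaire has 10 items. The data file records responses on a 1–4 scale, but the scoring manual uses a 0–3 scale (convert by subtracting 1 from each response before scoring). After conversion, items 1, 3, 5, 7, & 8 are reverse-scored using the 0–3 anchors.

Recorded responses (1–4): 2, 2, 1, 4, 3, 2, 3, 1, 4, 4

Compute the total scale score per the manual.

Convert to 0–3: 1, 1, 0, 3, 2, 1, 2, 0, 3, 3
Reverse-coded (on a 0–3 scale, reversed = 3 − raw):
  item 1: 3 − 1 = 2
  item 3: 3 − 0 = 3
  item 5: 3 − 2 = 1
  item 7: 3 − 2 = 1
  item 8: 3 − 0 = 3
Scored: 2, 1, 3, 3, 1, 1, 1, 3, 3, 3
Total = 21

21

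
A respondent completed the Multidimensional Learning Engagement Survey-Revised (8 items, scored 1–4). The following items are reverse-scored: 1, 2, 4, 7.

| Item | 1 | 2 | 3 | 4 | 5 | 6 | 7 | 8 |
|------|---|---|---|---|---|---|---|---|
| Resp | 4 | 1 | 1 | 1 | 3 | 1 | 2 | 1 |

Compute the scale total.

Reverse-coded items (reverse-coded value = 5 − response):
  item 1: 5 − 4 = 1
  item 2: 5 − 1 = 4
  item 4: 5 − 1 = 4
  item 7: 5 − 2 = 3
After reverse-coding: 1, 4, 1, 4, 3, 1, 3, 1
Total = 1 + 4 + 1 + 4 + 3 + 1 + 3 + 1 = 18

18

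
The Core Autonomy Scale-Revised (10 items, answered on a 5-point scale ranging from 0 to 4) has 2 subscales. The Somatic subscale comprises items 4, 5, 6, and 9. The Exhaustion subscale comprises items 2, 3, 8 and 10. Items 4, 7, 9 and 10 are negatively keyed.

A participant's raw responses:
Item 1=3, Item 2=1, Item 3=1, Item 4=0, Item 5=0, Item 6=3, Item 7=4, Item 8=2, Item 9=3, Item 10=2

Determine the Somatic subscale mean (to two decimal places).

2.00

Somatic items: 4, 5, 6, 9.
Of these, items 4 & 9 are negatively keyed; on a 0–4 scale, reversed = 4 − raw.
  item 4: 4 − 0 = 4
  item 5: 0
  item 6: 3
  item 9: 4 − 3 = 1
Sum = 4 + 0 + 3 + 1 = 8
Mean = 8 / 4 = 2.00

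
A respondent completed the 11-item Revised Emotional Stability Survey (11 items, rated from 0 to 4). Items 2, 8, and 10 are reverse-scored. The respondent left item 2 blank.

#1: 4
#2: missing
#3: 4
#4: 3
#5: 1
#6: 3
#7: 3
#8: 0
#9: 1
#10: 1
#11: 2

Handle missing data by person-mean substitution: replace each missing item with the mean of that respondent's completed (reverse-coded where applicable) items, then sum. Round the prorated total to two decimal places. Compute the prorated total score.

Reverse-coded (reverse-coded value = 4 − response):
  item 8: 4 − 0 = 4
  item 10: 4 − 1 = 3
Completed scored items (10 of 11): 4, 4, 3, 1, 3, 3, 4, 1, 3, 2; sum = 28.
Person mean = 28 / 10 ≈ 2.8000
Prorated total = (28 / 10) × 11 = 30.80 (to 2 dp)

30.80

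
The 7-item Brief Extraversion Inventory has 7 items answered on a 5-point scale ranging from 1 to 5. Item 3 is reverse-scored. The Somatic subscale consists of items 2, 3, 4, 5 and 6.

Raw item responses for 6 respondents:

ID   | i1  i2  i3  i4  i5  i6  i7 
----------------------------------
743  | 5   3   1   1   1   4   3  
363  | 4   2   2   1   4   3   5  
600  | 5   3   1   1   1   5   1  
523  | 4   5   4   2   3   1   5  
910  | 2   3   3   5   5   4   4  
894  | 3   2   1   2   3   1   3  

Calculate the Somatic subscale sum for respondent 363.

Respondent 363 raw: 4, 2, 2, 1, 4, 3, 5.
Somatic items: 2, 3, 4, 5, 6.
Reverse-coded (reverse-coded value = 6 − response):
  item 2: 2
  item 3: 6 − 2 = 4
  item 4: 1
  item 5: 4
  item 6: 3
Sum = 2 + 4 + 1 + 4 + 3 = 14

14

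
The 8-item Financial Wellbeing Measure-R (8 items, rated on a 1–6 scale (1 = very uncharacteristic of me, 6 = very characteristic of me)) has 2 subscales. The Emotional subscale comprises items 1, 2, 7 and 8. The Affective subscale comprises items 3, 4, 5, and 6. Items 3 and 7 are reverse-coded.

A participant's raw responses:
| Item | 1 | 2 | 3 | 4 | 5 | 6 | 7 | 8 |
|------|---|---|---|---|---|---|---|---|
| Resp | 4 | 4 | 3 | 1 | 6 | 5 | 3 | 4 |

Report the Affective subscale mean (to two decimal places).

4.00

Affective items: 3, 4, 5, 6.
Of these, item 3 is reverse-coded; reversed = (1+6) − raw = 7 − raw.
  item 3: 7 − 3 = 4
  item 4: 1
  item 5: 6
  item 6: 5
Sum = 4 + 1 + 6 + 5 = 16
Mean = 16 / 4 = 4.00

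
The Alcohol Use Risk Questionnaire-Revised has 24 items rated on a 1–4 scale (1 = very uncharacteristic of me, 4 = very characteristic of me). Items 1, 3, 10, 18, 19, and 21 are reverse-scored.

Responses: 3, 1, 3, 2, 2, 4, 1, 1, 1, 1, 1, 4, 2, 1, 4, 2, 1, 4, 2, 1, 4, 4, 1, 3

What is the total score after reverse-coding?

Reverse-scored items use 5 − raw:
  item 1: 5 − 3 = 2
  item 3: 5 − 3 = 2
  item 10: 5 − 1 = 4
  item 18: 5 − 4 = 1
  item 19: 5 − 2 = 3
  item 21: 5 − 4 = 1
After reverse-coding: 2, 1, 2, 2, 2, 4, 1, 1, 1, 4, 1, 4, 2, 1, 4, 2, 1, 1, 3, 1, 1, 4, 1, 3
Total = 2 + 1 + 2 + 2 + 2 + 4 + 1 + 1 + 1 + 4 + 1 + 4 + 2 + 1 + 4 + 2 + 1 + 1 + 3 + 1 + 1 + 4 + 1 + 3 = 49

49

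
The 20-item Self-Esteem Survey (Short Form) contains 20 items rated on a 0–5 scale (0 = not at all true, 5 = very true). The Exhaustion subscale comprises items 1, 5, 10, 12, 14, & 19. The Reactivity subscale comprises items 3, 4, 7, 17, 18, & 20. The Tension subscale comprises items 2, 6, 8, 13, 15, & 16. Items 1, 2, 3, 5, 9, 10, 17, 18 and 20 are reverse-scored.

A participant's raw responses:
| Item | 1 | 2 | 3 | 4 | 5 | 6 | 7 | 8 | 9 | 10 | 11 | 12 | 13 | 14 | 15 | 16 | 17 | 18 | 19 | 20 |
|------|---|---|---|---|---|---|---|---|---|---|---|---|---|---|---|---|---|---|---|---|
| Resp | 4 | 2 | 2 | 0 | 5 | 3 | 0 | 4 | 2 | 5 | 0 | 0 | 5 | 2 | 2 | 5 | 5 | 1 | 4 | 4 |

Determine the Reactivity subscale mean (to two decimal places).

Reactivity items: 3, 4, 7, 17, 18, 20.
Of these, items 3, 17, 18 and 20 are reverse-scored; reverse-coded value = 5 − response.
  item 3: 5 − 2 = 3
  item 4: 0
  item 7: 0
  item 17: 5 − 5 = 0
  item 18: 5 − 1 = 4
  item 20: 5 − 4 = 1
Sum = 3 + 0 + 0 + 0 + 4 + 1 = 8
Mean = 8 / 6 = 1.33

1.33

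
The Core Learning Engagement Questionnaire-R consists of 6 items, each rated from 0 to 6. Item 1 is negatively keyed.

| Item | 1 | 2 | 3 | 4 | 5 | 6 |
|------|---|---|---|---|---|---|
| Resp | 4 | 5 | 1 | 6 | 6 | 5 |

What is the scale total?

Apply reverse scoring (reverse-coded value = 6 − response):
  item 1: 6 − 4 = 2
Scored responses: 2, 5, 1, 6, 6, 5
Total = 2 + 5 + 1 + 6 + 6 + 5 = 25

25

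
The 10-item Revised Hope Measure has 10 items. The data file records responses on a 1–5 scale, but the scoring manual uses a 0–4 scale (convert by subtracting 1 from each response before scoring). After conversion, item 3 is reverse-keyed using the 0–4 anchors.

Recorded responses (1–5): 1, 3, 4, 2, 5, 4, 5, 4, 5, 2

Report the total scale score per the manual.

23

Convert to 0–4: 0, 2, 3, 1, 4, 3, 4, 3, 4, 1
Reverse-coded (on a 0–4 scale, reversed = 4 − raw):
  item 3: 4 − 3 = 1
Scored: 0, 2, 1, 1, 4, 3, 4, 3, 4, 1
Total = 23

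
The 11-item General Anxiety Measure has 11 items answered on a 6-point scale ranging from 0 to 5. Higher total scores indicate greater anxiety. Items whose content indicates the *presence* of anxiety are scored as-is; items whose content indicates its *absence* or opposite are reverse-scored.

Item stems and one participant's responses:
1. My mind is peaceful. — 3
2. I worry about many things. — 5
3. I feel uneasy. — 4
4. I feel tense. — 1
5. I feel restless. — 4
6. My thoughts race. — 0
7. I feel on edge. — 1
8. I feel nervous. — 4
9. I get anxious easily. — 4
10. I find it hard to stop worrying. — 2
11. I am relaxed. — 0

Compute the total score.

32

Items 1, 11 describe the absence/opposite of anxiety → reverse-score.
on a 0–5 scale, reversed = 5 − raw.
  item 1: 5 − 3 = 2
  item 2: 5
  item 3: 4
  item 4: 1
  item 5: 4
  item 6: 0
  item 7: 1
  item 8: 4
  item 9: 4
  item 10: 2
  item 11: 5 − 0 = 5
Total = 2 + 5 + 4 + 1 + 4 + 0 + 1 + 4 + 4 + 2 + 5 = 32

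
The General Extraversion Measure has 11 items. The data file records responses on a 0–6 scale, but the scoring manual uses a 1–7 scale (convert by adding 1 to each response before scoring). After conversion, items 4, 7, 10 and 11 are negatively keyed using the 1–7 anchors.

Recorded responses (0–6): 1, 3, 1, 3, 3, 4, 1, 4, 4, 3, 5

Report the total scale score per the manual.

43

Convert to 1–7: 2, 4, 2, 4, 4, 5, 2, 5, 5, 4, 6
Reverse-coded (reversed = (1+7) − raw = 8 − raw):
  item 4: 8 − 4 = 4
  item 7: 8 − 2 = 6
  item 10: 8 − 4 = 4
  item 11: 8 − 6 = 2
Scored: 2, 4, 2, 4, 4, 5, 6, 5, 5, 4, 2
Total = 43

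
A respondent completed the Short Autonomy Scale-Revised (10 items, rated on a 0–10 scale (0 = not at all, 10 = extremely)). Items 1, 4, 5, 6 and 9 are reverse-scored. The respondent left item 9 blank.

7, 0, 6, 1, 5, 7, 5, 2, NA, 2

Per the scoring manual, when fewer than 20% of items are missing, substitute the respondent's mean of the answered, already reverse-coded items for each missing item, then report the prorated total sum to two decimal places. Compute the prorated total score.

38.89

Reverse-coded (on a 0–10 scale, reversed = 10 − raw):
  item 1: 10 − 7 = 3
  item 4: 10 − 1 = 9
  item 5: 10 − 5 = 5
  item 6: 10 − 7 = 3
Completed scored items (9 of 10): 3, 0, 6, 9, 5, 3, 5, 2, 2; sum = 35.
Person mean = 35 / 9 ≈ 3.8889
Prorated total = (35 / 9) × 10 = 38.89 (to 2 dp)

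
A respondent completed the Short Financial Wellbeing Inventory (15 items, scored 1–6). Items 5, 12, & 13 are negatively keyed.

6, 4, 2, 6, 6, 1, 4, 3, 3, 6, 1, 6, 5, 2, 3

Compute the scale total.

Negatively keyed items use 7 − raw:
  item 5: 7 − 6 = 1
  item 12: 7 − 6 = 1
  item 13: 7 − 5 = 2
After reverse-coding: 6, 4, 2, 6, 1, 1, 4, 3, 3, 6, 1, 1, 2, 2, 3
Total = 6 + 4 + 2 + 6 + 1 + 1 + 4 + 3 + 3 + 6 + 1 + 1 + 2 + 2 + 3 = 45

45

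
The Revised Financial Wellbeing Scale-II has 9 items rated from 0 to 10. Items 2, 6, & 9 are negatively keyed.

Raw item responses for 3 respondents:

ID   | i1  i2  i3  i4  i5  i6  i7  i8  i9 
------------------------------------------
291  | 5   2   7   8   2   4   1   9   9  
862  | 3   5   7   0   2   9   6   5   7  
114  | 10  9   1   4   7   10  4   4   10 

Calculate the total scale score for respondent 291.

Respondent 291 raw: 5, 2, 7, 8, 2, 4, 1, 9, 9.
Reverse-coded (reversed = (0+10) − raw = 10 − raw):
  item 1: 5
  item 2: 10 − 2 = 8
  item 3: 7
  item 4: 8
  item 5: 2
  item 6: 10 − 4 = 6
  item 7: 1
  item 8: 9
  item 9: 10 − 9 = 1
Sum = 5 + 8 + 7 + 8 + 2 + 6 + 1 + 9 + 1 = 47

47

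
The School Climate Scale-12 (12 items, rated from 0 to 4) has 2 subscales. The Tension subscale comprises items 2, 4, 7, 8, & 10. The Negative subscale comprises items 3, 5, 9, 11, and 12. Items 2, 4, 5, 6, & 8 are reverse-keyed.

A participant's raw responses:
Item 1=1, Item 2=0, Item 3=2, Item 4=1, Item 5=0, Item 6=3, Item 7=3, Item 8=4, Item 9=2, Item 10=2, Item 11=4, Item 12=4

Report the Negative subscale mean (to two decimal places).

Negative items: 3, 5, 9, 11, 12.
Of these, item 5 is reverse-keyed; reversed = (0+4) − raw = 4 − raw.
  item 3: 2
  item 5: 4 − 0 = 4
  item 9: 2
  item 11: 4
  item 12: 4
Sum = 2 + 4 + 2 + 4 + 4 = 16
Mean = 16 / 5 = 3.20

3.20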